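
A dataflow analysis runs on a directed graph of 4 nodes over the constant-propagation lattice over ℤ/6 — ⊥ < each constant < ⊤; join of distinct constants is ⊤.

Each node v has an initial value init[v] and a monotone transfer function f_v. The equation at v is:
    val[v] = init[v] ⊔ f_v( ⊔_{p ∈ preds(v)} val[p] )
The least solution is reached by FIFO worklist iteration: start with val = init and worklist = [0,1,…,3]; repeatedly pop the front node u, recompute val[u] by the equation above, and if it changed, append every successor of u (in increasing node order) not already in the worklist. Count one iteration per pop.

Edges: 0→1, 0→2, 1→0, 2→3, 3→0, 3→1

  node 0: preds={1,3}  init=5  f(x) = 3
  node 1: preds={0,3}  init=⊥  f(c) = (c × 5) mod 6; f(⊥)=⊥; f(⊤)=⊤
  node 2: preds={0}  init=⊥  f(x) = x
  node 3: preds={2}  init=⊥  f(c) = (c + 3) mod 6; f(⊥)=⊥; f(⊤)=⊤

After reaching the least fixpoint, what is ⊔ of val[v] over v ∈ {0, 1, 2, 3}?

⊤

Iteration log — 6 steps:
  step 1. node 0  ⊔preds=⊥  new=⊤  old=5  +wl: 
  step 2. node 1  ⊔preds=⊤  new=⊤  old=⊥  +wl: 0
  step 3. node 2  ⊔preds=⊤  new=⊤  old=⊥  +wl: 
  step 4. node 3  ⊔preds=⊤  new=⊤  old=⊥  +wl: 1
  step 5. node 0  ⊔preds=⊤  new=⊤  stable
  step 6. node 1  ⊔preds=⊤  new=⊤  stable

Least fixpoint reached:
  node 0: ⊤
  node 1: ⊤
  node 2: ⊤
  node 3: ⊤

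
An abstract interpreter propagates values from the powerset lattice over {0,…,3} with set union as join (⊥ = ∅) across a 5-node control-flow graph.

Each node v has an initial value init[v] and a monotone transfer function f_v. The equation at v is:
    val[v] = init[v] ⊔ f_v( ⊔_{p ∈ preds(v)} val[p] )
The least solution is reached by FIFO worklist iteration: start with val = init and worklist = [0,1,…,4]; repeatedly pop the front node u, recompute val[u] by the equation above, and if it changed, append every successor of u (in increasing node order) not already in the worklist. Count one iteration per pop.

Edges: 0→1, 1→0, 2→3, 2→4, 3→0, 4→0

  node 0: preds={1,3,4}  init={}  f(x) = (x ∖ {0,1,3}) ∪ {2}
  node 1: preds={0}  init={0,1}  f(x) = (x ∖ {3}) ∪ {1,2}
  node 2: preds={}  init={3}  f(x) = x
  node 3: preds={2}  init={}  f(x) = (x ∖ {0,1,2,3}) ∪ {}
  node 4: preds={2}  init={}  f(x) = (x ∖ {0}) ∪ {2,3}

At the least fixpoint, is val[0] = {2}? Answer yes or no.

Trace (6 dequeues):
  [1] u=0 | in {0,1} | out {2} | prev {} | push {}
  [2] u=1 | in {2} | out {0,1,2} | prev {0,1} | push {0}
  [3] u=2 | in {} | out {3} | ==
  [4] u=3 | in {3} | out {} | ==
  [5] u=4 | in {3} | out {2,3} | prev {} | push {}
  [6] u=0 | in {0,1,2,3} | out {2} | ==

Converged values:
  [0] {2}
  [1] {0,1,2}
  [2] {3}
  [3] {}
  [4] {2,3}

yes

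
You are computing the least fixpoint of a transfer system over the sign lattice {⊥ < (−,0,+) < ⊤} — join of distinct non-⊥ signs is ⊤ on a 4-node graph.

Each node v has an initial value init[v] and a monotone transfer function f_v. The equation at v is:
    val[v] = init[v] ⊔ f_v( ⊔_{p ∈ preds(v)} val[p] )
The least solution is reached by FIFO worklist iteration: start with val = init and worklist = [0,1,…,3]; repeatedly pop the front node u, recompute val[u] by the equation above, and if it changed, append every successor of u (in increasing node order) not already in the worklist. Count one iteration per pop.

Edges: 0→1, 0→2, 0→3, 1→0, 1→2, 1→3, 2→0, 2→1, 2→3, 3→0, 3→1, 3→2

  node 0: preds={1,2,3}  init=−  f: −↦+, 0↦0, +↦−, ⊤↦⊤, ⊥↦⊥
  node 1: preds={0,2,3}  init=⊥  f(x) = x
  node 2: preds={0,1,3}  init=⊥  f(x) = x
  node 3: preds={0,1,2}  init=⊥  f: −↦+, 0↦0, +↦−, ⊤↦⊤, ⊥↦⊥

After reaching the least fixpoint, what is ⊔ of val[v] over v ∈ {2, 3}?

⊤

Worklist (11 pops):
  #1 pop 0: in=⊥ → − (no change)
  #2 pop 1: in=− → − (was ⊥); enqueue [0]
  #3 pop 2: in=− → − (was ⊥); enqueue [1]
  #4 pop 3: in=− → + (was ⊥); enqueue [2]
  #5 pop 0: in=⊤ → ⊤ (was −); enqueue [3]
  #6 pop 1: in=⊤ → ⊤ (was −); enqueue [0]
  #7 pop 2: in=⊤ → ⊤ (was −); enqueue [1]
  #8 pop 3: in=⊤ → ⊤ (was +); enqueue [2]
  #9 pop 0: in=⊤ → ⊤ (no change)
  #10 pop 1: in=⊤ → ⊤ (no change)
  #11 pop 2: in=⊤ → ⊤ (no change)

Fixpoint:
  val[0] = ⊤
  val[1] = ⊤
  val[2] = ⊤
  val[3] = ⊤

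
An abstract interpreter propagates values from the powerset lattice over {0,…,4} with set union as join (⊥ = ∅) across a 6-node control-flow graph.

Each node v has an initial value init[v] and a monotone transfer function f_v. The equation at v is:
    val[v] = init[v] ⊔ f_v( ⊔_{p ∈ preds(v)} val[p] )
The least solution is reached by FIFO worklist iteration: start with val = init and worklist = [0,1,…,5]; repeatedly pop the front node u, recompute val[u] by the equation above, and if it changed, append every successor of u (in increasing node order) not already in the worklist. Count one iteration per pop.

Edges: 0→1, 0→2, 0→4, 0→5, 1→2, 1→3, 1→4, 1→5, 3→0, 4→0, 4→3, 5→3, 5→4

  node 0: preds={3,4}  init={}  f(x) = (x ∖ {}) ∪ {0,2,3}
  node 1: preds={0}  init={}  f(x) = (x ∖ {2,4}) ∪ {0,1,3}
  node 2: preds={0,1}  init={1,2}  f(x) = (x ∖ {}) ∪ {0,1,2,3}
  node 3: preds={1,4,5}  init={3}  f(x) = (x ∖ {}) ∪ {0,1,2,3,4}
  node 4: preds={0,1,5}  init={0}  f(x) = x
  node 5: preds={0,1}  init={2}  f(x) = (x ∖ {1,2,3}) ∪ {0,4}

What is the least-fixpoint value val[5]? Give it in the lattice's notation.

{0,2,4}

Trace (14 dequeues):
  [1] u=0 | in {0,3} | out {0,2,3} | prev {} | push {}
  [2] u=1 | in {0,2,3} | out {0,1,3} | prev {} | push {}
  [3] u=2 | in {0,1,2,3} | out {0,1,2,3} | prev {1,2} | push {}
  [4] u=3 | in {0,1,2,3} | out {0,1,2,3,4} | prev {3} | push {0}
  [5] u=4 | in {0,1,2,3} | out {0,1,2,3} | prev {0} | push {3}
  [6] u=5 | in {0,1,2,3} | out {0,2,4} | prev {2} | push {4}
  [7] u=0 | in {0,1,2,3,4} | out {0,1,2,3,4} | prev {0,2,3} | push {1,2,5}
  [8] u=3 | in {0,1,2,3,4} | out {0,1,2,3,4} | ==
  [9] u=4 | in {0,1,2,3,4} | out {0,1,2,3,4} | prev {0,1,2,3} | push {0,3}
  [10] u=1 | in {0,1,2,3,4} | out {0,1,3} | ==
  [11] u=2 | in {0,1,2,3,4} | out {0,1,2,3,4} | prev {0,1,2,3} | push {}
  [12] u=5 | in {0,1,2,3,4} | out {0,2,4} | ==
  [13] u=0 | in {0,1,2,3,4} | out {0,1,2,3,4} | ==
  [14] u=3 | in {0,1,2,3,4} | out {0,1,2,3,4} | ==

Converged values:
  [0] {0,1,2,3,4}
  [1] {0,1,3}
  [2] {0,1,2,3,4}
  [3] {0,1,2,3,4}
  [4] {0,1,2,3,4}
  [5] {0,2,4}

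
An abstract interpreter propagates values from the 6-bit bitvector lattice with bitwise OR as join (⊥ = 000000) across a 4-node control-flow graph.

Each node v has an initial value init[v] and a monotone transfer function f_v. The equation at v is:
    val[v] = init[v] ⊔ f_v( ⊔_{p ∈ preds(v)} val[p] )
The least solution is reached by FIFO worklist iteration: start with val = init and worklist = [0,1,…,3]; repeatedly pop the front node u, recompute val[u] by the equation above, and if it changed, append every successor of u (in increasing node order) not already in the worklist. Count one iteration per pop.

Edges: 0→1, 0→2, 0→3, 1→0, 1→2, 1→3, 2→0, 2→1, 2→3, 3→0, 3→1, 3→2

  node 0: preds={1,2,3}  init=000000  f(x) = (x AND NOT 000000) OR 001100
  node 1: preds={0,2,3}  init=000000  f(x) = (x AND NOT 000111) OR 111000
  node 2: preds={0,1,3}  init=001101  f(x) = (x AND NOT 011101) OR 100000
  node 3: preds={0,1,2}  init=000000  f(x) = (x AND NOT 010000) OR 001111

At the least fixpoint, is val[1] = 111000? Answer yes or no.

Worklist (10 pops):
  #1 pop 0: in=001101 → 001101 (was 000000); enqueue []
  #2 pop 1: in=001101 → 111000 (was 000000); enqueue [0]
  #3 pop 2: in=111101 → 101101 (was 001101); enqueue [1]
  #4 pop 3: in=111101 → 101111 (was 000000); enqueue [2]
  #5 pop 0: in=111111 → 111111 (was 001101); enqueue [3]
  #6 pop 1: in=111111 → 111000 (no change)
  #7 pop 2: in=111111 → 101111 (was 101101); enqueue [0,1]
  #8 pop 3: in=111111 → 101111 (no change)
  #9 pop 0: in=111111 → 111111 (no change)
  #10 pop 1: in=111111 → 111000 (no change)

Fixpoint:
  val[0] = 111111
  val[1] = 111000
  val[2] = 101111
  val[3] = 101111

yes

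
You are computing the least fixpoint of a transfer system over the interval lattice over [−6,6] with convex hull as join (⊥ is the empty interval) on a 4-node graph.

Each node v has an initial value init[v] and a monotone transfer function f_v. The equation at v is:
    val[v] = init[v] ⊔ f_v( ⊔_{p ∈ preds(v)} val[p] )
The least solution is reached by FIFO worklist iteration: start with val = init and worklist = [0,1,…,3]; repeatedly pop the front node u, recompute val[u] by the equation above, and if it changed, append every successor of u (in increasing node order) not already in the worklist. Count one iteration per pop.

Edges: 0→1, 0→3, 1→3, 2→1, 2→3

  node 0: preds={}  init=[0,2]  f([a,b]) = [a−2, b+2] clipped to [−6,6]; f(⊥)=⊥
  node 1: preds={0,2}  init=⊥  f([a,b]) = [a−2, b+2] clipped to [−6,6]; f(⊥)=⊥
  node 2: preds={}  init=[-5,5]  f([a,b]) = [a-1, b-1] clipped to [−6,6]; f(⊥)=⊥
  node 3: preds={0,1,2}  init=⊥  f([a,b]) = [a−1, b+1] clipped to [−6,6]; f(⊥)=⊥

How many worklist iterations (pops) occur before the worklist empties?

Worklist (4 pops):
  #1 pop 0: in=⊥ → [0,2] (no change)
  #2 pop 1: in=[-5,5] → [-6,6] (was ⊥); enqueue []
  #3 pop 2: in=⊥ → [-5,5] (no change)
  #4 pop 3: in=[-6,6] → [-6,6] (was ⊥); enqueue []

Fixpoint:
  val[0] = [0,2]
  val[1] = [-6,6]
  val[2] = [-5,5]
  val[3] = [-6,6]

4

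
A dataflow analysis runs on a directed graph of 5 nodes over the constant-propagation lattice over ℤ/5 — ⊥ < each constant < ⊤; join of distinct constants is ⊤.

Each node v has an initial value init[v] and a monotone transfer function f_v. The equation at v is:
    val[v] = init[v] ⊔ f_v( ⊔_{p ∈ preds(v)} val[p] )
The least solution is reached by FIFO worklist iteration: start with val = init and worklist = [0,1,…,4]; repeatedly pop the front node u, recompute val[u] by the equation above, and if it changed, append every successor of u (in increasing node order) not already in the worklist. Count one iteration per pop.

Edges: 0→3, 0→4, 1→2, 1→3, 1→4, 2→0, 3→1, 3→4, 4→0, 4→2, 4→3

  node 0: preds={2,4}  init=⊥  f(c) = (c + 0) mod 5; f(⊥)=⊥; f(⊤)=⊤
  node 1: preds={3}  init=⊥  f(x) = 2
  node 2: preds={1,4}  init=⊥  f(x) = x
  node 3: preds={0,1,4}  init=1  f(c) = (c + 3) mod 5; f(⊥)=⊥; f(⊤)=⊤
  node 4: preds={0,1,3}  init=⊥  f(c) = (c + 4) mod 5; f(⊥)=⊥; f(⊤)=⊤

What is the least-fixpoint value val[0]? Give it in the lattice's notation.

Trace (11 dequeues):
  [1] u=0 | in ⊥ | out ⊥ | ==
  [2] u=1 | in 1 | out 2 | prev ⊥ | push {}
  [3] u=2 | in 2 | out 2 | prev ⊥ | push {0}
  [4] u=3 | in 2 | out ⊤ | prev 1 | push {1}
  [5] u=4 | in ⊤ | out ⊤ | prev ⊥ | push {2,3}
  [6] u=0 | in ⊤ | out ⊤ | prev ⊥ | push {4}
  [7] u=1 | in ⊤ | out 2 | ==
  [8] u=2 | in ⊤ | out ⊤ | prev 2 | push {0}
  [9] u=3 | in ⊤ | out ⊤ | ==
  [10] u=4 | in ⊤ | out ⊤ | ==
  [11] u=0 | in ⊤ | out ⊤ | ==

Converged values:
  [0] ⊤
  [1] 2
  [2] ⊤
  [3] ⊤
  [4] ⊤

⊤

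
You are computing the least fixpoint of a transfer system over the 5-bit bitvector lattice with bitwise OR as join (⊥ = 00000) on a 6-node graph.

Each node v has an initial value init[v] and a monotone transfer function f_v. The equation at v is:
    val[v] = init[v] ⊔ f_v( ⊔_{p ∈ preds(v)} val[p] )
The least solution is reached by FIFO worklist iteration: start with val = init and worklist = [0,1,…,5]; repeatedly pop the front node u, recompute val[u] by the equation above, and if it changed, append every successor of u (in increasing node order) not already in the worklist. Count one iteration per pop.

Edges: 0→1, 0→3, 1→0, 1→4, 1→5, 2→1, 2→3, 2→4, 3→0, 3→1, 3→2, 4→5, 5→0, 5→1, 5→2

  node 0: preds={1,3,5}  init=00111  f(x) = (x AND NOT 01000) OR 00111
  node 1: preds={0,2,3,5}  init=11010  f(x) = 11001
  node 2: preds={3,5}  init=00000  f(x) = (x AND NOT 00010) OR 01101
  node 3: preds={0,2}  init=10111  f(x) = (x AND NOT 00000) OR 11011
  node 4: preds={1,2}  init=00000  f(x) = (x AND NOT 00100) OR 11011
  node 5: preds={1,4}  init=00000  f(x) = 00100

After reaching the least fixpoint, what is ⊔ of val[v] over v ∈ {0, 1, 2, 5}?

Trace (9 dequeues):
  [1] u=0 | in 11111 | out 10111 | prev 00111 | push {}
  [2] u=1 | in 10111 | out 11011 | prev 11010 | push {0}
  [3] u=2 | in 10111 | out 11101 | prev 00000 | push {1}
  [4] u=3 | in 11111 | out 11111 | prev 10111 | push {2}
  [5] u=4 | in 11111 | out 11011 | prev 00000 | push {}
  [6] u=5 | in 11011 | out 00100 | prev 00000 | push {}
  [7] u=0 | in 11111 | out 10111 | ==
  [8] u=1 | in 11111 | out 11011 | ==
  [9] u=2 | in 11111 | out 11101 | ==

Converged values:
  [0] 10111
  [1] 11011
  [2] 11101
  [3] 11111
  [4] 11011
  [5] 00100

11111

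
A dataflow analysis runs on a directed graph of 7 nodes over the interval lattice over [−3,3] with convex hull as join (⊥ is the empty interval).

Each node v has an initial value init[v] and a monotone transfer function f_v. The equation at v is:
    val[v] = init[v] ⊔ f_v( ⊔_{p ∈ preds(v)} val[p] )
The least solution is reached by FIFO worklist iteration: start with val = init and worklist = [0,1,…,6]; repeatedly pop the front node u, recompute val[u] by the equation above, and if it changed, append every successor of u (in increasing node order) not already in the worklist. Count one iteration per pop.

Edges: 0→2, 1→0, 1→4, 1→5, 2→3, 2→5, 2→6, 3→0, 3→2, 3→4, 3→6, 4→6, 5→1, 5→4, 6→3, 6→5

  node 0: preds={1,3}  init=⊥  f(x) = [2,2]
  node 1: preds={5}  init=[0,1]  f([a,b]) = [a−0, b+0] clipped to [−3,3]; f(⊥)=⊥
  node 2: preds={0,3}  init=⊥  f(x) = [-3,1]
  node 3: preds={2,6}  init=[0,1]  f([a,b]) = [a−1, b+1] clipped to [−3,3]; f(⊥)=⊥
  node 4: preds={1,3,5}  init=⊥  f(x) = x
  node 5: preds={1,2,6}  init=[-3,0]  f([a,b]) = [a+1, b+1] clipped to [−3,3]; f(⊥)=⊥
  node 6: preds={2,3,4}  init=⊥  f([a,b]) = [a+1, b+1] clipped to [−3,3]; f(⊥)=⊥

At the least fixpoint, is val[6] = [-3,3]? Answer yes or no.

Iteration log — 21 steps:
  step 1. node 0  ⊔preds=[0,1]  new=[2,2]  old=⊥  +wl: 
  step 2. node 1  ⊔preds=[-3,0]  new=[-3,1]  old=[0,1]  +wl: 0
  step 3. node 2  ⊔preds=[0,2]  new=[-3,1]  old=⊥  +wl: 
  step 4. node 3  ⊔preds=[-3,1]  new=[-3,2]  old=[0,1]  +wl: 2
  step 5. node 4  ⊔preds=[-3,2]  new=[-3,2]  old=⊥  +wl: 
  step 6. node 5  ⊔preds=[-3,1]  new=[-3,2]  old=[-3,0]  +wl: 1,4
  step 7. node 6  ⊔preds=[-3,2]  new=[-2,3]  old=⊥  +wl: 3,5
  step 8. node 0  ⊔preds=[-3,2]  new=[2,2]  stable
  step 9. node 2  ⊔preds=[-3,2]  new=[-3,1]  stable
  step 10. node 1  ⊔preds=[-3,2]  new=[-3,2]  old=[-3,1]  +wl: 0
  step 11. node 4  ⊔preds=[-3,2]  new=[-3,2]  stable
  step 12. node 3  ⊔preds=[-3,3]  new=[-3,3]  old=[-3,2]  +wl: 2,4,6
  step 13. node 5  ⊔preds=[-3,3]  new=[-3,3]  old=[-3,2]  +wl: 1
  step 14. node 0  ⊔preds=[-3,3]  new=[2,2]  stable
  step 15. node 2  ⊔preds=[-3,3]  new=[-3,1]  stable
  step 16. node 4  ⊔preds=[-3,3]  new=[-3,3]  old=[-3,2]  +wl: 
  step 17. node 6  ⊔preds=[-3,3]  new=[-2,3]  stable
  step 18. node 1  ⊔preds=[-3,3]  new=[-3,3]  old=[-3,2]  +wl: 0,4,5
  step 19. node 0  ⊔preds=[-3,3]  new=[2,2]  stable
  step 20. node 4  ⊔preds=[-3,3]  new=[-3,3]  stable
  step 21. node 5  ⊔preds=[-3,3]  new=[-3,3]  stable

Least fixpoint reached:
  node 0: [2,2]
  node 1: [-3,3]
  node 2: [-3,1]
  node 3: [-3,3]
  node 4: [-3,3]
  node 5: [-3,3]
  node 6: [-2,3]

no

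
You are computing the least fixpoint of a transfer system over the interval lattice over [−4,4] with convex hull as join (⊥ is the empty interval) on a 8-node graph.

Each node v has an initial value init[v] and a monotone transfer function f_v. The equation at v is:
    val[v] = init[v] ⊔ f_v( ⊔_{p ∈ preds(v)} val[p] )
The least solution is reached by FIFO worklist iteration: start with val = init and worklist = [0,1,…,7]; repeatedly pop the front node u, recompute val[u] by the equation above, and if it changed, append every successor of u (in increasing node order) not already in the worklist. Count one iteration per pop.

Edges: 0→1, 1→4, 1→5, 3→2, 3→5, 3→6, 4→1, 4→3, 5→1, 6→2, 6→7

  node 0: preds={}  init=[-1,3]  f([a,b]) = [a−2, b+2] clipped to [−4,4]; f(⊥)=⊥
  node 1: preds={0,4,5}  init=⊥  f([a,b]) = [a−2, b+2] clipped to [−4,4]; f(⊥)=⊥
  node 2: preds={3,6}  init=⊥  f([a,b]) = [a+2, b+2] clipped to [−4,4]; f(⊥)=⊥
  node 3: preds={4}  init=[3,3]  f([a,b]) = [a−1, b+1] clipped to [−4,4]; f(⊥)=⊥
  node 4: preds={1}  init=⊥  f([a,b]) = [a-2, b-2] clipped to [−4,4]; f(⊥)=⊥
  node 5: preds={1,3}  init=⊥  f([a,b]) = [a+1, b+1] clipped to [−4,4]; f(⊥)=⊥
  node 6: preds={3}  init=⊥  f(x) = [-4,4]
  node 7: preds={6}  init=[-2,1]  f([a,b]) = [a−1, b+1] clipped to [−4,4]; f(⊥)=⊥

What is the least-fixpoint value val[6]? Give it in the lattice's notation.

Iteration log — 15 steps:
  step 1. node 0  ⊔preds=⊥  new=[-1,3]  stable
  step 2. node 1  ⊔preds=[-1,3]  new=[-3,4]  old=⊥  +wl: 
  step 3. node 2  ⊔preds=[3,3]  new=[4,4]  old=⊥  +wl: 
  step 4. node 3  ⊔preds=⊥  new=[3,3]  stable
  step 5. node 4  ⊔preds=[-3,4]  new=[-4,2]  old=⊥  +wl: 1,3
  step 6. node 5  ⊔preds=[-3,4]  new=[-2,4]  old=⊥  +wl: 
  step 7. node 6  ⊔preds=[3,3]  new=[-4,4]  old=⊥  +wl: 2
  step 8. node 7  ⊔preds=[-4,4]  new=[-4,4]  old=[-2,1]  +wl: 
  step 9. node 1  ⊔preds=[-4,4]  new=[-4,4]  old=[-3,4]  +wl: 4,5
  step 10. node 3  ⊔preds=[-4,2]  new=[-4,3]  old=[3,3]  +wl: 6
  step 11. node 2  ⊔preds=[-4,4]  new=[-2,4]  old=[4,4]  +wl: 
  step 12. node 4  ⊔preds=[-4,4]  new=[-4,2]  stable
  step 13. node 5  ⊔preds=[-4,4]  new=[-3,4]  old=[-2,4]  +wl: 1
  step 14. node 6  ⊔preds=[-4,3]  new=[-4,4]  stable
  step 15. node 1  ⊔preds=[-4,4]  new=[-4,4]  stable

Least fixpoint reached:
  node 0: [-1,3]
  node 1: [-4,4]
  node 2: [-2,4]
  node 3: [-4,3]
  node 4: [-4,2]
  node 5: [-3,4]
  node 6: [-4,4]
  node 7: [-4,4]

[-4,4]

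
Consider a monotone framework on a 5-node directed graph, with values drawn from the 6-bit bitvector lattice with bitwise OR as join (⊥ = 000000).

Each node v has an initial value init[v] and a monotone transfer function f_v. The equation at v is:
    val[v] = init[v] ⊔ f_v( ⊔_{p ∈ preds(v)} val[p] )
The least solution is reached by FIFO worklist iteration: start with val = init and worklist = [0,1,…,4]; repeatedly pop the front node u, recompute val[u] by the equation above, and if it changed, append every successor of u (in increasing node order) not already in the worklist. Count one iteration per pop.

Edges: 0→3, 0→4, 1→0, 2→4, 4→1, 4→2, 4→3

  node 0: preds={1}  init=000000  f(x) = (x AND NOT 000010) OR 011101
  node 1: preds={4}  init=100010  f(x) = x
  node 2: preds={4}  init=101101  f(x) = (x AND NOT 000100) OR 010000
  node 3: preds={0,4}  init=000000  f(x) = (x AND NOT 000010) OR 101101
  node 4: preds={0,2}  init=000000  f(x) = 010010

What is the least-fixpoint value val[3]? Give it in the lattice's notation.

Iteration log — 10 steps:
  step 1. node 0  ⊔preds=100010  new=111101  old=000000  +wl: 
  step 2. node 1  ⊔preds=000000  new=100010  stable
  step 3. node 2  ⊔preds=000000  new=111101  old=101101  +wl: 
  step 4. node 3  ⊔preds=111101  new=111101  old=000000  +wl: 
  step 5. node 4  ⊔preds=111101  new=010010  old=000000  +wl: 1,2,3
  step 6. node 1  ⊔preds=010010  new=110010  old=100010  +wl: 0
  step 7. node 2  ⊔preds=010010  new=111111  old=111101  +wl: 4
  step 8. node 3  ⊔preds=111111  new=111101  stable
  step 9. node 0  ⊔preds=110010  new=111101  stable
  step 10. node 4  ⊔preds=111111  new=010010  stable

Least fixpoint reached:
  node 0: 111101
  node 1: 110010
  node 2: 111111
  node 3: 111101
  node 4: 010010

111101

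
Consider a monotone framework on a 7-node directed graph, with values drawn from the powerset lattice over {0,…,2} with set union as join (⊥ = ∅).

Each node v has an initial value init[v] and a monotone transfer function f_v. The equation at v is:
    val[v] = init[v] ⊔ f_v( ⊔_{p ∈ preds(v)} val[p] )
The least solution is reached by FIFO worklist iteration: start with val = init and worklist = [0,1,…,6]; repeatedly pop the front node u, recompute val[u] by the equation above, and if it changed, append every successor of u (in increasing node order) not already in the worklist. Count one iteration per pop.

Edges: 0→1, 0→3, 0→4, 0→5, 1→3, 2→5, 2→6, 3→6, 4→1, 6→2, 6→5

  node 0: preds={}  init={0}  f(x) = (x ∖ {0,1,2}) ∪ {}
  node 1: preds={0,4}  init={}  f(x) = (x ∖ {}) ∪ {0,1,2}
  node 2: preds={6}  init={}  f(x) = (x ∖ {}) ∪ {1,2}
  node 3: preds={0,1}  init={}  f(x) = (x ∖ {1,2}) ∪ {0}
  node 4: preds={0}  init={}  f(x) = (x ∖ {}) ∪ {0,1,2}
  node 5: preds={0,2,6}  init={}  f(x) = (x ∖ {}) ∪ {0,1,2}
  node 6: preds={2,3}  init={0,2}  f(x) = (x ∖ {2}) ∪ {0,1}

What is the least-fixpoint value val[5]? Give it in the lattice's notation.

{0,1,2}

Worklist (10 pops):
  #1 pop 0: in={} → {0} (no change)
  #2 pop 1: in={0} → {0,1,2} (was {}); enqueue []
  #3 pop 2: in={0,2} → {0,1,2} (was {}); enqueue []
  #4 pop 3: in={0,1,2} → {0} (was {}); enqueue []
  #5 pop 4: in={0} → {0,1,2} (was {}); enqueue [1]
  #6 pop 5: in={0,1,2} → {0,1,2} (was {}); enqueue []
  #7 pop 6: in={0,1,2} → {0,1,2} (was {0,2}); enqueue [2,5]
  #8 pop 1: in={0,1,2} → {0,1,2} (no change)
  #9 pop 2: in={0,1,2} → {0,1,2} (no change)
  #10 pop 5: in={0,1,2} → {0,1,2} (no change)

Fixpoint:
  val[0] = {0}
  val[1] = {0,1,2}
  val[2] = {0,1,2}
  val[3] = {0}
  val[4] = {0,1,2}
  val[5] = {0,1,2}
  val[6] = {0,1,2}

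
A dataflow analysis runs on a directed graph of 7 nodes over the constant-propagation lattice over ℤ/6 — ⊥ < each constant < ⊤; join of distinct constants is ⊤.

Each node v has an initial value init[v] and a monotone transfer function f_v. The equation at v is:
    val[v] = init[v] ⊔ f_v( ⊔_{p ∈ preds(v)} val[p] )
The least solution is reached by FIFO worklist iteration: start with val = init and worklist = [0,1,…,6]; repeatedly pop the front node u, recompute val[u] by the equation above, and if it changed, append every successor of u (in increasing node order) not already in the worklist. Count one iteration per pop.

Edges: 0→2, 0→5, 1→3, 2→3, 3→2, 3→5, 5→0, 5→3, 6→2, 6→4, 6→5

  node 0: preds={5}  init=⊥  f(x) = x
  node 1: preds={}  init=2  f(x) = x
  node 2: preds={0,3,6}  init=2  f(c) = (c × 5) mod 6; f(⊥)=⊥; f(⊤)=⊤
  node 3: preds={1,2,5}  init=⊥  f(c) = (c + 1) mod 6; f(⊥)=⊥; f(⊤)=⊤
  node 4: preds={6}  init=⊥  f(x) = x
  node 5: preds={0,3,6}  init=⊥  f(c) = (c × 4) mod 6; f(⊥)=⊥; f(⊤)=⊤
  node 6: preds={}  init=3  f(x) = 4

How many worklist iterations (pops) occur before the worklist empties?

Iteration log — 13 steps:
  step 1. node 0  ⊔preds=⊥  new=⊥  stable
  step 2. node 1  ⊔preds=⊥  new=2  stable
  step 3. node 2  ⊔preds=3  new=⊤  old=2  +wl: 
  step 4. node 3  ⊔preds=⊤  new=⊤  old=⊥  +wl: 2
  step 5. node 4  ⊔preds=3  new=3  old=⊥  +wl: 
  step 6. node 5  ⊔preds=⊤  new=⊤  old=⊥  +wl: 0,3
  step 7. node 6  ⊔preds=⊥  new=⊤  old=3  +wl: 4,5
  step 8. node 2  ⊔preds=⊤  new=⊤  stable
  step 9. node 0  ⊔preds=⊤  new=⊤  old=⊥  +wl: 2
  step 10. node 3  ⊔preds=⊤  new=⊤  stable
  step 11. node 4  ⊔preds=⊤  new=⊤  old=3  +wl: 
  step 12. node 5  ⊔preds=⊤  new=⊤  stable
  step 13. node 2  ⊔preds=⊤  new=⊤  stable

Least fixpoint reached:
  node 0: ⊤
  node 1: 2
  node 2: ⊤
  node 3: ⊤
  node 4: ⊤
  node 5: ⊤
  node 6: ⊤

13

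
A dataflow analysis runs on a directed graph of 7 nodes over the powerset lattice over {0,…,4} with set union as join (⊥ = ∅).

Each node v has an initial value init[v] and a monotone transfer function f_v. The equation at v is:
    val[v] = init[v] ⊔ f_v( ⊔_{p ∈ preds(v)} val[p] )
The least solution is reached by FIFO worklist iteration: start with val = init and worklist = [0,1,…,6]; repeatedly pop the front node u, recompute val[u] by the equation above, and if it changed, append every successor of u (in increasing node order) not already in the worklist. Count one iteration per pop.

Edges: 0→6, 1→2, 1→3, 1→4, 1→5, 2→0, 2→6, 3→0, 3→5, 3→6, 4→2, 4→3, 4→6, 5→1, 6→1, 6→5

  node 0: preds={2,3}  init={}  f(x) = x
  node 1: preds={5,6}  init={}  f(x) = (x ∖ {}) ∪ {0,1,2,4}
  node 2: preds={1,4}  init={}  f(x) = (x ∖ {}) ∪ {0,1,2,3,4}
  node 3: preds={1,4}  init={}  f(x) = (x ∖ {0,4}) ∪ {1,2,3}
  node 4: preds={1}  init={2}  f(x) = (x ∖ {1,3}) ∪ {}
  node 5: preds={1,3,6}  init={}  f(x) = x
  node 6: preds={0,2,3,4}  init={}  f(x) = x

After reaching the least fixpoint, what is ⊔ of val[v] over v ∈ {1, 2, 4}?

{0,1,2,3,4}

Trace (16 dequeues):
  [1] u=0 | in {} | out {} | ==
  [2] u=1 | in {} | out {0,1,2,4} | prev {} | push {}
  [3] u=2 | in {0,1,2,4} | out {0,1,2,3,4} | prev {} | push {0}
  [4] u=3 | in {0,1,2,4} | out {1,2,3} | prev {} | push {}
  [5] u=4 | in {0,1,2,4} | out {0,2,4} | prev {2} | push {2,3}
  [6] u=5 | in {0,1,2,3,4} | out {0,1,2,3,4} | prev {} | push {1}
  [7] u=6 | in {0,1,2,3,4} | out {0,1,2,3,4} | prev {} | push {5}
  [8] u=0 | in {0,1,2,3,4} | out {0,1,2,3,4} | prev {} | push {6}
  [9] u=2 | in {0,1,2,4} | out {0,1,2,3,4} | ==
  [10] u=3 | in {0,1,2,4} | out {1,2,3} | ==
  [11] u=1 | in {0,1,2,3,4} | out {0,1,2,3,4} | prev {0,1,2,4} | push {2,3,4}
  [12] u=5 | in {0,1,2,3,4} | out {0,1,2,3,4} | ==
  [13] u=6 | in {0,1,2,3,4} | out {0,1,2,3,4} | ==
  [14] u=2 | in {0,1,2,3,4} | out {0,1,2,3,4} | ==
  [15] u=3 | in {0,1,2,3,4} | out {1,2,3} | ==
  [16] u=4 | in {0,1,2,3,4} | out {0,2,4} | ==

Converged values:
  [0] {0,1,2,3,4}
  [1] {0,1,2,3,4}
  [2] {0,1,2,3,4}
  [3] {1,2,3}
  [4] {0,2,4}
  [5] {0,1,2,3,4}
  [6] {0,1,2,3,4}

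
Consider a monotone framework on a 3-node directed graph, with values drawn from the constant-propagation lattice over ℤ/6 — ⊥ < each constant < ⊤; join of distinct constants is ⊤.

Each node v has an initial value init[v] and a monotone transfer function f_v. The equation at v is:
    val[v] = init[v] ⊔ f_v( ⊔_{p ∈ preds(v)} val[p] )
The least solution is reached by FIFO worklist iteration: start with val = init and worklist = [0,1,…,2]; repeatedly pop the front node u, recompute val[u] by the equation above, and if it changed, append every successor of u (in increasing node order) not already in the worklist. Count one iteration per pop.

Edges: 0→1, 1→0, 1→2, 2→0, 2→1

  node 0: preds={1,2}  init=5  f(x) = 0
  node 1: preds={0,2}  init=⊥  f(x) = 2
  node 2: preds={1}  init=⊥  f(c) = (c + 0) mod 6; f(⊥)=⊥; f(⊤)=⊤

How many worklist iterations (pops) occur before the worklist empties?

5

Worklist (5 pops):
  #1 pop 0: in=⊥ → ⊤ (was 5); enqueue []
  #2 pop 1: in=⊤ → 2 (was ⊥); enqueue [0]
  #3 pop 2: in=2 → 2 (was ⊥); enqueue [1]
  #4 pop 0: in=2 → ⊤ (no change)
  #5 pop 1: in=⊤ → 2 (no change)

Fixpoint:
  val[0] = ⊤
  val[1] = 2
  val[2] = 2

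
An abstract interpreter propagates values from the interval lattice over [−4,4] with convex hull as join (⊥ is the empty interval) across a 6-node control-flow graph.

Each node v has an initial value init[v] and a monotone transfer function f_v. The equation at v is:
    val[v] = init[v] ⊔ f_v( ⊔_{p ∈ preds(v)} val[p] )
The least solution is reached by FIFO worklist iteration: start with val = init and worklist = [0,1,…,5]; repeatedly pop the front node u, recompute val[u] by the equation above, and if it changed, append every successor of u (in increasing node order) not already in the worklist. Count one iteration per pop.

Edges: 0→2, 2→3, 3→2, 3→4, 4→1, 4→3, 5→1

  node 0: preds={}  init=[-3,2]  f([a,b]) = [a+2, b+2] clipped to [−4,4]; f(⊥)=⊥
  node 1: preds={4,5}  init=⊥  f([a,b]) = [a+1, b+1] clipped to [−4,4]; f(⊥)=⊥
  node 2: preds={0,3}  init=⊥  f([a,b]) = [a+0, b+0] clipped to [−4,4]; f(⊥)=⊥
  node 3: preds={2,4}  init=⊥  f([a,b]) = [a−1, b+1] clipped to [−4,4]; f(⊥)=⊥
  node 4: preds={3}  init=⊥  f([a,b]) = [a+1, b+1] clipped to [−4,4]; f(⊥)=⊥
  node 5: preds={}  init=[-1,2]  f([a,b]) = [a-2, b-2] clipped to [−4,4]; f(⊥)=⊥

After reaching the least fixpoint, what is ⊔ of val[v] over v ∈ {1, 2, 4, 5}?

[-4,4]

Trace (12 dequeues):
  [1] u=0 | in ⊥ | out [-3,2] | ==
  [2] u=1 | in [-1,2] | out [0,3] | prev ⊥ | push {}
  [3] u=2 | in [-3,2] | out [-3,2] | prev ⊥ | push {}
  [4] u=3 | in [-3,2] | out [-4,3] | prev ⊥ | push {2}
  [5] u=4 | in [-4,3] | out [-3,4] | prev ⊥ | push {1,3}
  [6] u=5 | in ⊥ | out [-1,2] | ==
  [7] u=2 | in [-4,3] | out [-4,3] | prev [-3,2] | push {}
  [8] u=1 | in [-3,4] | out [-2,4] | prev [0,3] | push {}
  [9] u=3 | in [-4,4] | out [-4,4] | prev [-4,3] | push {2,4}
  [10] u=2 | in [-4,4] | out [-4,4] | prev [-4,3] | push {3}
  [11] u=4 | in [-4,4] | out [-3,4] | ==
  [12] u=3 | in [-4,4] | out [-4,4] | ==

Converged values:
  [0] [-3,2]
  [1] [-2,4]
  [2] [-4,4]
  [3] [-4,4]
  [4] [-3,4]
  [5] [-1,2]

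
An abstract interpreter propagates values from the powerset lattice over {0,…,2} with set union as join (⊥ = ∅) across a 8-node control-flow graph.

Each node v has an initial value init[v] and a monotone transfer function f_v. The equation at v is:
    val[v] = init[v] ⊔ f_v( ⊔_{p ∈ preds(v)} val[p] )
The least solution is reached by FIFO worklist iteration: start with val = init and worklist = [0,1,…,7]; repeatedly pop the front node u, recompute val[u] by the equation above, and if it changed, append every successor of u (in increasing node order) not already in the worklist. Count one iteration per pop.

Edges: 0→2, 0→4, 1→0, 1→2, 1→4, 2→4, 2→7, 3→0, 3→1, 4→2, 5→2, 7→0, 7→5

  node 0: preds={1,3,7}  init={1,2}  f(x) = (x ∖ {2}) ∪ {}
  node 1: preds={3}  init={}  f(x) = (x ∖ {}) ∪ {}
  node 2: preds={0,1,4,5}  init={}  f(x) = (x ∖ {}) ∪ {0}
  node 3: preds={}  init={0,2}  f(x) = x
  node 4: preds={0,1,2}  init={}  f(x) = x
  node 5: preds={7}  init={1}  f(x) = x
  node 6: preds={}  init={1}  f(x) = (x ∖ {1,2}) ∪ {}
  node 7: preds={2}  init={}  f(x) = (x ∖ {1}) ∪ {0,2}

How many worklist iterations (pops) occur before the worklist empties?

12

Iteration log — 12 steps:
  step 1. node 0  ⊔preds={0,2}  new={0,1,2}  old={1,2}  +wl: 
  step 2. node 1  ⊔preds={0,2}  new={0,2}  old={}  +wl: 0
  step 3. node 2  ⊔preds={0,1,2}  new={0,1,2}  old={}  +wl: 
  step 4. node 3  ⊔preds={}  new={0,2}  stable
  step 5. node 4  ⊔preds={0,1,2}  new={0,1,2}  old={}  +wl: 2
  step 6. node 5  ⊔preds={}  new={1}  stable
  step 7. node 6  ⊔preds={}  new={1}  stable
  step 8. node 7  ⊔preds={0,1,2}  new={0,2}  old={}  +wl: 5
  step 9. node 0  ⊔preds={0,2}  new={0,1,2}  stable
  step 10. node 2  ⊔preds={0,1,2}  new={0,1,2}  stable
  step 11. node 5  ⊔preds={0,2}  new={0,1,2}  old={1}  +wl: 2
  step 12. node 2  ⊔preds={0,1,2}  new={0,1,2}  stable

Least fixpoint reached:
  node 0: {0,1,2}
  node 1: {0,2}
  node 2: {0,1,2}
  node 3: {0,2}
  node 4: {0,1,2}
  node 5: {0,1,2}
  node 6: {1}
  node 7: {0,2}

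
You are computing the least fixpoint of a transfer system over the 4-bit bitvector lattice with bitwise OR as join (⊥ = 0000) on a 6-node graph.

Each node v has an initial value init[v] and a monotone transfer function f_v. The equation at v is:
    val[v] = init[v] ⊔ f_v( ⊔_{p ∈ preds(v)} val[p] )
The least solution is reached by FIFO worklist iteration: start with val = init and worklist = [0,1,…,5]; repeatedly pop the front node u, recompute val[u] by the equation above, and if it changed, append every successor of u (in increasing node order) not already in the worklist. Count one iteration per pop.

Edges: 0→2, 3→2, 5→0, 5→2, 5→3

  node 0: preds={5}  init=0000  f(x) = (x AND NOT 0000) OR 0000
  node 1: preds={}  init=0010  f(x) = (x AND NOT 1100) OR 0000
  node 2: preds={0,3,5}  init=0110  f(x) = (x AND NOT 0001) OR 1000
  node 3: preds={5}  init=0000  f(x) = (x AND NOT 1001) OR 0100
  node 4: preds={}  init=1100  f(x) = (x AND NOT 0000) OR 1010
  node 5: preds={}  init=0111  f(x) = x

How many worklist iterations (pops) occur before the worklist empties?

7

Iteration log — 7 steps:
  step 1. node 0  ⊔preds=0111  new=0111  old=0000  +wl: 
  step 2. node 1  ⊔preds=0000  new=0010  stable
  step 3. node 2  ⊔preds=0111  new=1110  old=0110  +wl: 
  step 4. node 3  ⊔preds=0111  new=0110  old=0000  +wl: 2
  step 5. node 4  ⊔preds=0000  new=1110  old=1100  +wl: 
  step 6. node 5  ⊔preds=0000  new=0111  stable
  step 7. node 2  ⊔preds=0111  new=1110  stable

Least fixpoint reached:
  node 0: 0111
  node 1: 0010
  node 2: 1110
  node 3: 0110
  node 4: 1110
  node 5: 0111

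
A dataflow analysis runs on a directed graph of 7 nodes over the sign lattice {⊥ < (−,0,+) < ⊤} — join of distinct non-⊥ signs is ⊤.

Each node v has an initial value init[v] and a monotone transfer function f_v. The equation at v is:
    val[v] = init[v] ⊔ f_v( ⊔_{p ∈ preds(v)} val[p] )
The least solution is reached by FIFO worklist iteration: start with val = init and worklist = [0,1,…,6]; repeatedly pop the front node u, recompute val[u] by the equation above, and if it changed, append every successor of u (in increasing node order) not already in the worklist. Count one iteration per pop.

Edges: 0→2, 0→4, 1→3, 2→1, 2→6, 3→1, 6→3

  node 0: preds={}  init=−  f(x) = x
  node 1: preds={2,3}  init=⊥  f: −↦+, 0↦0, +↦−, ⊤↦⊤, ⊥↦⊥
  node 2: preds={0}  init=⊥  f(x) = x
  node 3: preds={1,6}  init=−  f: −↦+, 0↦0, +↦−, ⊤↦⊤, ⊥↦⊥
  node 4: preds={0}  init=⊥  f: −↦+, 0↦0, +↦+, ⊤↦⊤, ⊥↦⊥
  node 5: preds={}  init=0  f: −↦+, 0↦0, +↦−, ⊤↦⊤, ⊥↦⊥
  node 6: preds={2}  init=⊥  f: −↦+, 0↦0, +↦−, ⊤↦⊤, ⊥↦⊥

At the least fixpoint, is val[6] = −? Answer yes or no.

no

Worklist (9 pops):
  #1 pop 0: in=⊥ → − (no change)
  #2 pop 1: in=− → + (was ⊥); enqueue []
  #3 pop 2: in=− → − (was ⊥); enqueue [1]
  #4 pop 3: in=+ → − (no change)
  #5 pop 4: in=− → + (was ⊥); enqueue []
  #6 pop 5: in=⊥ → 0 (no change)
  #7 pop 6: in=− → + (was ⊥); enqueue [3]
  #8 pop 1: in=− → + (no change)
  #9 pop 3: in=+ → − (no change)

Fixpoint:
  val[0] = −
  val[1] = +
  val[2] = −
  val[3] = −
  val[4] = +
  val[5] = 0
  val[6] = +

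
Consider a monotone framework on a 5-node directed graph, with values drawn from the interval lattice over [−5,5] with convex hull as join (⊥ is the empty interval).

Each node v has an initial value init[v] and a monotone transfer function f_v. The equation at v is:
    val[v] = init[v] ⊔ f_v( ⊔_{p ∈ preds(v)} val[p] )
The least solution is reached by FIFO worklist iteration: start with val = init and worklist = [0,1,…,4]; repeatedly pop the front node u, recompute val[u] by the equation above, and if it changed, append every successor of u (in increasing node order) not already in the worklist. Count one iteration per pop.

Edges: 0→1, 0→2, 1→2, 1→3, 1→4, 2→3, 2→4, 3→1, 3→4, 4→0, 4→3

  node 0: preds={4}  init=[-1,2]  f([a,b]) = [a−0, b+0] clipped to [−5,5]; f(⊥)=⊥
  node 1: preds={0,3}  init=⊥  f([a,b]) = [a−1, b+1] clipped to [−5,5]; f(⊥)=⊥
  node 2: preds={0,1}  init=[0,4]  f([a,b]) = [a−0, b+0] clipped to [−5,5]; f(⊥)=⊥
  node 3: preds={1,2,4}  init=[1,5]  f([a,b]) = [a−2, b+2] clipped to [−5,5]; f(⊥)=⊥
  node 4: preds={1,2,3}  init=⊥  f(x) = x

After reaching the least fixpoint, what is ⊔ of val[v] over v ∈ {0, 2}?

[-5,5]

Trace (15 dequeues):
  [1] u=0 | in ⊥ | out [-1,2] | ==
  [2] u=1 | in [-1,5] | out [-2,5] | prev ⊥ | push {}
  [3] u=2 | in [-2,5] | out [-2,5] | prev [0,4] | push {}
  [4] u=3 | in [-2,5] | out [-4,5] | prev [1,5] | push {1}
  [5] u=4 | in [-4,5] | out [-4,5] | prev ⊥ | push {0,3}
  [6] u=1 | in [-4,5] | out [-5,5] | prev [-2,5] | push {2,4}
  [7] u=0 | in [-4,5] | out [-4,5] | prev [-1,2] | push {1}
  [8] u=3 | in [-5,5] | out [-5,5] | prev [-4,5] | push {}
  [9] u=2 | in [-5,5] | out [-5,5] | prev [-2,5] | push {3}
  [10] u=4 | in [-5,5] | out [-5,5] | prev [-4,5] | push {0}
  [11] u=1 | in [-5,5] | out [-5,5] | ==
  [12] u=3 | in [-5,5] | out [-5,5] | ==
  [13] u=0 | in [-5,5] | out [-5,5] | prev [-4,5] | push {1,2}
  [14] u=1 | in [-5,5] | out [-5,5] | ==
  [15] u=2 | in [-5,5] | out [-5,5] | ==

Converged values:
  [0] [-5,5]
  [1] [-5,5]
  [2] [-5,5]
  [3] [-5,5]
  [4] [-5,5]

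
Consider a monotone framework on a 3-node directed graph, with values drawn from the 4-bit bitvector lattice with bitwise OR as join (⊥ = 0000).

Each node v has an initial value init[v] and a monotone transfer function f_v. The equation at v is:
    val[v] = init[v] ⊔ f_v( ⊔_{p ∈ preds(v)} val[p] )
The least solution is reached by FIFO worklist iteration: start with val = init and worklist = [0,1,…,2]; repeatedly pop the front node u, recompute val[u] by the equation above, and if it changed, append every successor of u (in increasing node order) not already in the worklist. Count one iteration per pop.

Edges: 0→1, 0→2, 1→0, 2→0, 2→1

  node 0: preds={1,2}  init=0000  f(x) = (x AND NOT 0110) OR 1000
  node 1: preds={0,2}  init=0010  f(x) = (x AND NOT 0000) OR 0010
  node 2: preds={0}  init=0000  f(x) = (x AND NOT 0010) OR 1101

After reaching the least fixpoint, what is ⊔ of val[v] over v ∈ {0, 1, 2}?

1111

Worklist (7 pops):
  #1 pop 0: in=0010 → 1000 (was 0000); enqueue []
  #2 pop 1: in=1000 → 1010 (was 0010); enqueue [0]
  #3 pop 2: in=1000 → 1101 (was 0000); enqueue [1]
  #4 pop 0: in=1111 → 1001 (was 1000); enqueue [2]
  #5 pop 1: in=1101 → 1111 (was 1010); enqueue [0]
  #6 pop 2: in=1001 → 1101 (no change)
  #7 pop 0: in=1111 → 1001 (no change)

Fixpoint:
  val[0] = 1001
  val[1] = 1111
  val[2] = 1101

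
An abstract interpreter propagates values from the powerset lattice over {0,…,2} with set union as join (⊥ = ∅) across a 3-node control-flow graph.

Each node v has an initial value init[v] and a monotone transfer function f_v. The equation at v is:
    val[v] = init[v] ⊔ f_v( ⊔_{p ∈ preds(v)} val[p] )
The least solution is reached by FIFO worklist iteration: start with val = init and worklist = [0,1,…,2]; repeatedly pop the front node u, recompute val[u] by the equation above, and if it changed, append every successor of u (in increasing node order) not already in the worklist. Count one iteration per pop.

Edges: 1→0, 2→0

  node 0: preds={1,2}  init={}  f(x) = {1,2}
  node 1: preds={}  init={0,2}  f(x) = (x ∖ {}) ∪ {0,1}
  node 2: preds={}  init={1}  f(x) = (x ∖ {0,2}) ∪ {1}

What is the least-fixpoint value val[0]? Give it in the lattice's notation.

{1,2}

Worklist (4 pops):
  #1 pop 0: in={0,1,2} → {1,2} (was {}); enqueue []
  #2 pop 1: in={} → {0,1,2} (was {0,2}); enqueue [0]
  #3 pop 2: in={} → {1} (no change)
  #4 pop 0: in={0,1,2} → {1,2} (no change)

Fixpoint:
  val[0] = {1,2}
  val[1] = {0,1,2}
  val[2] = {1}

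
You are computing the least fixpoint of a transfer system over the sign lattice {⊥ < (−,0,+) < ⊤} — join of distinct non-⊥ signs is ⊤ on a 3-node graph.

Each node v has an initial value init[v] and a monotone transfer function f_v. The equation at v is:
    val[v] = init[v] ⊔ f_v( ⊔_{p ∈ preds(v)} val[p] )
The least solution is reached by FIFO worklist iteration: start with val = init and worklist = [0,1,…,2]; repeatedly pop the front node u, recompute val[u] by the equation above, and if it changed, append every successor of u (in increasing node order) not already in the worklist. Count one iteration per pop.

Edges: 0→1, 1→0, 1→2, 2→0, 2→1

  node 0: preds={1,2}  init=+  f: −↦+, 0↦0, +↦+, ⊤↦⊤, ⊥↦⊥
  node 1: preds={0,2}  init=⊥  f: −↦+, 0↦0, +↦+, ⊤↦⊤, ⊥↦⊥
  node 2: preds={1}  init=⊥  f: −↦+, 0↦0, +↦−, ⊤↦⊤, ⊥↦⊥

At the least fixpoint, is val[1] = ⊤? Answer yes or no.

Worklist (9 pops):
  #1 pop 0: in=⊥ → + (no change)
  #2 pop 1: in=+ → + (was ⊥); enqueue [0]
  #3 pop 2: in=+ → − (was ⊥); enqueue [1]
  #4 pop 0: in=⊤ → ⊤ (was +); enqueue []
  #5 pop 1: in=⊤ → ⊤ (was +); enqueue [0,2]
  #6 pop 0: in=⊤ → ⊤ (no change)
  #7 pop 2: in=⊤ → ⊤ (was −); enqueue [0,1]
  #8 pop 0: in=⊤ → ⊤ (no change)
  #9 pop 1: in=⊤ → ⊤ (no change)

Fixpoint:
  val[0] = ⊤
  val[1] = ⊤
  val[2] = ⊤

yes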